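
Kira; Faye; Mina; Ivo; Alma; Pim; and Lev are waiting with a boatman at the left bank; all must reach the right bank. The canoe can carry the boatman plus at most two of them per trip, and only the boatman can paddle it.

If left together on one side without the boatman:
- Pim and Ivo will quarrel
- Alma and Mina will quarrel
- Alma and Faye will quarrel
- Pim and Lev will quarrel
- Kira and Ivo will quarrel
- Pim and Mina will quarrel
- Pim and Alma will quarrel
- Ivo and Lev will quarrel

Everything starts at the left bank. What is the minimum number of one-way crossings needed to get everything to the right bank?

Whatever the first load, the items left behind include a forbidden pair without the boatman. No opening move is safe, so no plan exists.

impossible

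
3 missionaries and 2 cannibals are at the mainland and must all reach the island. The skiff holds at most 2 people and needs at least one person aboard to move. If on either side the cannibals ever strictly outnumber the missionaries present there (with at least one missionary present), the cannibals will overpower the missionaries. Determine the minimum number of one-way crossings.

7

Counting alone: each trip to the island takes at most 2 across and each return brings at least 1 back, so after t trips out (and t−1 returns) at most 2t − (t−1) of the 5 are across; that first reaches 5 at t = 4, so at least 7 crossings are needed.
The plan below uses exactly 7 crossings, so it is optimal:
1. 2 cannibals → the island.  (the mainland: 3M 0C; the island: 0M 2C)
2. 1 cannibal ← the mainland.  (the mainland: 3M 1C; the island: 0M 1C)
3. 2 missionaries → the island.  (the mainland: 1M 1C; the island: 2M 1C)
4. 1 missionary ← the mainland.  (the mainland: 2M 1C; the island: 1M 1C)
5. 1 missionary and 1 cannibal → the island.  (the mainland: 1M 0C; the island: 2M 2C)
6. 1 cannibal ← the mainland.  (the mainland: 1M 1C; the island: 2M 1C)
7. 1 missionary and 1 cannibal → the island.  (the mainland: 0M 0C; the island: 3M 2C)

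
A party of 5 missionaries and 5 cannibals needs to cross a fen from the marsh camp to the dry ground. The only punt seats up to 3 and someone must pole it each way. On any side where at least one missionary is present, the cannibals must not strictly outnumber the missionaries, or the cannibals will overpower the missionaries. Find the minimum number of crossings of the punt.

11

Counting alone: each trip to the dry ground takes at most 3 across and each return brings at least 1 back, so after t trips out (and t−1 returns) at most 3t − (t−1) of the 10 are across; that first reaches 10 at t = 5, so at least 9 crossings are needed.
The safety rule pushes this higher. Following every safe sequence of crossings, the most of the 10 that can be at the dry ground as the punt arrives there on crossing 9 is 9 — never all 10.
So no plan with fewer than 11 crossings exists, and this one achieves 11:
1. 2 cannibals → the dry ground.  (the marsh camp: 5M 3C; the dry ground: 0M 2C)
2. 1 cannibal ← the marsh camp.  (the marsh camp: 5M 4C; the dry ground: 0M 1C)
3. 3 cannibals → the dry ground.  (the marsh camp: 5M 1C; the dry ground: 0M 4C)
4. 1 cannibal ← the marsh camp.  (the marsh camp: 5M 2C; the dry ground: 0M 3C)
5. 3 missionaries → the dry ground.  (the marsh camp: 2M 2C; the dry ground: 3M 3C)
6. 1 missionary and 1 cannibal ← the marsh camp.  (the marsh camp: 3M 3C; the dry ground: 2M 2C)
7. 3 missionaries → the dry ground.  (the marsh camp: 0M 3C; the dry ground: 5M 2C)
8. 1 cannibal ← the marsh camp.  (the marsh camp: 0M 4C; the dry ground: 5M 1C)
9. 2 cannibals → the dry ground.  (the marsh camp: 0M 2C; the dry ground: 5M 3C)
10. 1 cannibal ← the marsh camp.  (the marsh camp: 0M 3C; the dry ground: 5M 2C)
11. 3 cannibals → the dry ground.  (the marsh camp: 0M 0C; the dry ground: 5M 5C)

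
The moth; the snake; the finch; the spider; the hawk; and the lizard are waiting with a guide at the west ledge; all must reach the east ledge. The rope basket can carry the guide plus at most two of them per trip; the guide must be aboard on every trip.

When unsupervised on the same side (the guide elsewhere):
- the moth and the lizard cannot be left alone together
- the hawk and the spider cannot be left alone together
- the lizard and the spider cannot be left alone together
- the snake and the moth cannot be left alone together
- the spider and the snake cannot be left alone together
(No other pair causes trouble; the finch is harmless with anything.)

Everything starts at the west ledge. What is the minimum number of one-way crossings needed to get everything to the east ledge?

Counting alone: the guide can take at most 2 across per trip to the east ledge, so moving all 6 needs at least 3 loaded trips out, with a return between consecutive ones — at least 5 crossings.
The safety rule pushes this higher. Following every safe sequence of crossings, the most of the 6 that can be at the east ledge as the rope basket arrives there on crossing 5 is 5 — never all 6.
So no plan with fewer than 7 crossings exists, and this one achieves 7:
1. Guide goes to the east ledge with the moth and the spider.  [the west ledge: the finch, the hawk, the lizard, the snake | the east ledge: the moth, the spider]
2. Guide goes back to the west ledge alone.  [the west ledge: the finch, the hawk, the lizard, the snake | the east ledge: the moth, the spider]
3. Guide goes to the east ledge with the finch and the snake.  [the west ledge: the hawk, the lizard | the east ledge: the finch, the moth, the snake, the spider]
4. Guide goes back to the west ledge with the moth and the spider.  [the west ledge: the hawk, the lizard, the moth, the spider | the east ledge: the finch, the snake]
5. Guide goes to the east ledge with the hawk and the lizard.  [the west ledge: the moth, the spider | the east ledge: the finch, the hawk, the lizard, the snake]
6. Guide goes back to the west ledge alone.  [the west ledge: the moth, the spider | the east ledge: the finch, the hawk, the lizard, the snake]
7. Guide goes to the east ledge with the moth and the spider.  [the west ledge: — | the east ledge: the finch, the hawk, the lizard, the moth, the snake, the spider]

7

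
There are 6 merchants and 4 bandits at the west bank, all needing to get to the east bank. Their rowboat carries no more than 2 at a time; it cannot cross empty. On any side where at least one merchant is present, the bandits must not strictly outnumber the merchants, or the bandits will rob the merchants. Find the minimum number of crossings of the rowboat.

Counting alone: each trip to the east bank takes at most 2 across and each return brings at least 1 back, so after t trips out (and t−1 returns) at most 2t − (t−1) of the 10 are across; that first reaches 10 at t = 9, so at least 17 crossings are needed.
The plan below uses exactly 17 crossings, so it is optimal:
1. 2 bandits → the east bank.  (the west bank: 6M 2B; the east bank: 0M 2B)
2. 1 bandit ← the west bank.  (the west bank: 6M 3B; the east bank: 0M 1B)
3. 2 bandits → the east bank.  (the west bank: 6M 1B; the east bank: 0M 3B)
4. 1 bandit ← the west bank.  (the west bank: 6M 2B; the east bank: 0M 2B)
5. 2 merchants → the east bank.  (the west bank: 4M 2B; the east bank: 2M 2B)
6. 1 bandit ← the west bank.  (the west bank: 4M 3B; the east bank: 2M 1B)
7. 1 merchant and 1 bandit → the east bank.  (the west bank: 3M 2B; the east bank: 3M 2B)
8. 1 bandit ← the west bank.  (the west bank: 3M 3B; the east bank: 3M 1B)
9. 2 bandits → the east bank.  (the west bank: 3M 1B; the east bank: 3M 3B)
10. 1 bandit ← the west bank.  (the west bank: 3M 2B; the east bank: 3M 2B)
11. 1 merchant and 1 bandit → the east bank.  (the west bank: 2M 1B; the east bank: 4M 3B)
12. 1 bandit ← the west bank.  (the west bank: 2M 2B; the east bank: 4M 2B)
13. 2 bandits → the east bank.  (the west bank: 2M 0B; the east bank: 4M 4B)
14. 1 bandit ← the west bank.  (the west bank: 2M 1B; the east bank: 4M 3B)
15. 1 merchant and 1 bandit → the east bank.  (the west bank: 1M 0B; the east bank: 5M 4B)
16. 1 bandit ← the west bank.  (the west bank: 1M 1B; the east bank: 5M 3B)
17. 1 merchant and 1 bandit → the east bank.  (the west bank: 0M 0B; the east bank: 6M 4B)

17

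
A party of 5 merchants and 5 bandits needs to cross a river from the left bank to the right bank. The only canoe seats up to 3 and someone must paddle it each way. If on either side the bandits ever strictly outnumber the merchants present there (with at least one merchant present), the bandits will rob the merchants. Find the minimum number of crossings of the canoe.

11

Counting alone: each trip to the right bank takes at most 3 across and each return brings at least 1 back, so after t trips out (and t−1 returns) at most 3t − (t−1) of the 10 are across; that first reaches 10 at t = 5, so at least 9 crossings are needed.
The safety rule pushes this higher. Following every safe sequence of crossings, the most of the 10 that can be at the right bank as the canoe arrives there on crossing 9 is 9 — never all 10.
So no plan with fewer than 11 crossings exists, and this one achieves 11:
1. 2 bandits → the right bank.  (the left bank: 5M 3B; the right bank: 0M 2B)
2. 1 bandit ← the left bank.  (the left bank: 5M 4B; the right bank: 0M 1B)
3. 3 bandits → the right bank.  (the left bank: 5M 1B; the right bank: 0M 4B)
4. 1 bandit ← the left bank.  (the left bank: 5M 2B; the right bank: 0M 3B)
5. 3 merchants → the right bank.  (the left bank: 2M 2B; the right bank: 3M 3B)
6. 1 merchant and 1 bandit ← the left bank.  (the left bank: 3M 3B; the right bank: 2M 2B)
7. 3 merchants → the right bank.  (the left bank: 0M 3B; the right bank: 5M 2B)
8. 1 bandit ← the left bank.  (the left bank: 0M 4B; the right bank: 5M 1B)
9. 2 bandits → the right bank.  (the left bank: 0M 2B; the right bank: 5M 3B)
10. 1 bandit ← the left bank.  (the left bank: 0M 3B; the right bank: 5M 2B)
11. 3 bandits → the right bank.  (the left bank: 0M 0B; the right bank: 5M 5B)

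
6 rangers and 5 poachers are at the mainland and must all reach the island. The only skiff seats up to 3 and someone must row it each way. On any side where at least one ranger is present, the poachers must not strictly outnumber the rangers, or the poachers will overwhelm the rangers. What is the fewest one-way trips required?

9

Counting alone: each trip to the island takes at most 3 across and each return brings at least 1 back, so after t trips out (and t−1 returns) at most 3t − (t−1) of the 11 are across; that first reaches 11 at t = 5, so at least 9 crossings are needed.
The plan below uses exactly 9 crossings, so it is optimal:
1. 3 poachers → the island.  (the mainland: 6R 2P; the island: 0R 3P)
2. 1 poacher ← the mainland.  (the mainland: 6R 3P; the island: 0R 2P)
3. 3 rangers → the island.  (the mainland: 3R 3P; the island: 3R 2P)
4. 1 ranger ← the mainland.  (the mainland: 4R 3P; the island: 2R 2P)
5. 2 rangers and 1 poacher → the island.  (the mainland: 2R 2P; the island: 4R 3P)
6. 1 ranger ← the mainland.  (the mainland: 3R 2P; the island: 3R 3P)
7. 2 rangers and 1 poacher → the island.  (the mainland: 1R 1P; the island: 5R 4P)
8. 1 ranger ← the mainland.  (the mainland: 2R 1P; the island: 4R 4P)
9. 2 rangers and 1 poacher → the island.  (the mainland: 0R 0P; the island: 6R 5P)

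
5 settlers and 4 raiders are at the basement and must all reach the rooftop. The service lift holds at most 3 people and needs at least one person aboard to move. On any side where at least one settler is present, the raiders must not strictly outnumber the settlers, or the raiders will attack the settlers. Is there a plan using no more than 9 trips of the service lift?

Yes — this plan uses 7 crossings (≤ 9):
1. 3 raiders → the rooftop.  (the basement: 5S 1R; the rooftop: 0S 3R)
2. 1 raider ← the basement.  (the basement: 5S 2R; the rooftop: 0S 2R)
3. 3 settlers → the rooftop.  (the basement: 2S 2R; the rooftop: 3S 2R)
4. 1 settler ← the basement.  (the basement: 3S 2R; the rooftop: 2S 2R)
5. 2 settlers and 1 raider → the rooftop.  (the basement: 1S 1R; the rooftop: 4S 3R)
6. 1 settler ← the basement.  (the basement: 2S 1R; the rooftop: 3S 3R)
7. 2 settlers and 1 raider → the rooftop.  (the basement: 0S 0R; the rooftop: 5S 4R)

Yes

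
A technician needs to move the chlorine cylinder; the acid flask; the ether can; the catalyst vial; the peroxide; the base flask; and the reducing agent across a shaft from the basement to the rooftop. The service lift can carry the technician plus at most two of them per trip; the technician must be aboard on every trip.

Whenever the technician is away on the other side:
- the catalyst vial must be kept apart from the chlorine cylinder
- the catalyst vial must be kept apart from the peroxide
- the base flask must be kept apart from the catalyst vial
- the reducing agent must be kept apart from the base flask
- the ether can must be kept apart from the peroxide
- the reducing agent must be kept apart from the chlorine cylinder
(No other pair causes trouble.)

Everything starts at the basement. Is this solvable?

No

Whatever the first load, the items left behind include a forbidden pair without the technician. No opening move is safe, so no plan exists.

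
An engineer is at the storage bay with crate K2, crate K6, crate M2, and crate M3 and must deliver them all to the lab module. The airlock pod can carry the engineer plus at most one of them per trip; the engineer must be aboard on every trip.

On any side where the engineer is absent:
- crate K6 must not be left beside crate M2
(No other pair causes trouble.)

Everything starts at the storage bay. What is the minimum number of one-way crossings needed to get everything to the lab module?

7

Counting alone: the engineer can take at most 1 across per trip to the lab module, so moving all 4 needs at least 4 loaded trips out, with a return between consecutive ones — at least 7 crossings.
The plan below uses exactly 7 crossings, so it is optimal:
1. Engineer goes to the lab module with crate K6.
2. Engineer goes back to the storage bay alone.
3. Engineer goes to the lab module with crate K2.
4. Engineer goes back to the storage bay alone.
5. Engineer goes to the lab module with crate M3.
6. Engineer goes back to the storage bay alone.
7. Engineer goes to the lab module with crate M2.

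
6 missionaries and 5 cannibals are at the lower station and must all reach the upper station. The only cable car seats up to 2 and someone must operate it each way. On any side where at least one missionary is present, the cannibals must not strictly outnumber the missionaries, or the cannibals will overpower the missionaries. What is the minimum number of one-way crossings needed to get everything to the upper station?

19

Counting alone: each trip to the upper station takes at most 2 across and each return brings at least 1 back, so after t trips out (and t−1 returns) at most 2t − (t−1) of the 11 are across; that first reaches 11 at t = 10, so at least 19 crossings are needed.
The plan below uses exactly 19 crossings, so it is optimal:
1. 2 cannibals → the upper station.  (the lower station: 6M 3C; the upper station: 0M 2C)
2. 1 cannibal ← the lower station.  (the lower station: 6M 4C; the upper station: 0M 1C)
3. 2 cannibals → the upper station.  (the lower station: 6M 2C; the upper station: 0M 3C)
4. 1 cannibal ← the lower station.  (the lower station: 6M 3C; the upper station: 0M 2C)
5. 2 missionaries → the upper station.  (the lower station: 4M 3C; the upper station: 2M 2C)
6. 1 cannibal ← the lower station.  (the lower station: 4M 4C; the upper station: 2M 1C)
7. 1 missionary and 1 cannibal → the upper station.  (the lower station: 3M 3C; the upper station: 3M 2C)
8. 1 missionary ← the lower station.  (the lower station: 4M 3C; the upper station: 2M 2C)
9. 1 missionary and 1 cannibal → the upper station.  (the lower station: 3M 2C; the upper station: 3M 3C)
10. 1 cannibal ← the lower station.  (the lower station: 3M 3C; the upper station: 3M 2C)
11. 1 missionary and 1 cannibal → the upper station.  (the lower station: 2M 2C; the upper station: 4M 3C)
12. 1 missionary ← the lower station.  (the lower station: 3M 2C; the upper station: 3M 3C)
13. 1 missionary and 1 cannibal → the upper station.  (the lower station: 2M 1C; the upper station: 4M 4C)
14. 1 cannibal ← the lower station.  (the lower station: 2M 2C; the upper station: 4M 3C)
15. 1 missionary and 1 cannibal → the upper station.  (the lower station: 1M 1C; the upper station: 5M 4C)
16. 1 missionary ← the lower station.  (the lower station: 2M 1C; the upper station: 4M 4C)
17. 1 missionary and 1 cannibal → the upper station.  (the lower station: 1M 0C; the upper station: 5M 5C)
18. 1 cannibal ← the lower station.  (the lower station: 1M 1C; the upper station: 5M 4C)
19. 1 missionary and 1 cannibal → the upper station.  (the lower station: 0M 0C; the upper station: 6M 5C)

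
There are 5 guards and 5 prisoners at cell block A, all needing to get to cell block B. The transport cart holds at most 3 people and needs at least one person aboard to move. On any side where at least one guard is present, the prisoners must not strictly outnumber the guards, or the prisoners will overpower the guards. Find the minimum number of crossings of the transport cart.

Counting alone: each trip to cell block B takes at most 3 across and each return brings at least 1 back, so after t trips out (and t−1 returns) at most 3t − (t−1) of the 10 are across; that first reaches 10 at t = 5, so at least 9 crossings are needed.
The safety rule pushes this higher. Following every safe sequence of crossings, the most of the 10 that can be at cell block B as the transport cart arrives there on crossing 9 is 9 — never all 10.
So no plan with fewer than 11 crossings exists, and this one achieves 11:
1. 2 prisoners → cell block B.  (cell block A: 5G 3P; cell block B: 0G 2P)
2. 1 prisoner ← cell block A.  (cell block A: 5G 4P; cell block B: 0G 1P)
3. 3 prisoners → cell block B.  (cell block A: 5G 1P; cell block B: 0G 4P)
4. 1 prisoner ← cell block A.  (cell block A: 5G 2P; cell block B: 0G 3P)
5. 3 guards → cell block B.  (cell block A: 2G 2P; cell block B: 3G 3P)
6. 1 guard and 1 prisoner ← cell block A.  (cell block A: 3G 3P; cell block B: 2G 2P)
7. 3 guards → cell block B.  (cell block A: 0G 3P; cell block B: 5G 2P)
8. 1 prisoner ← cell block A.  (cell block A: 0G 4P; cell block B: 5G 1P)
9. 2 prisoners → cell block B.  (cell block A: 0G 2P; cell block B: 5G 3P)
10. 1 prisoner ← cell block A.  (cell block A: 0G 3P; cell block B: 5G 2P)
11. 3 prisoners → cell block B.  (cell block A: 0G 0P; cell block B: 5G 5P)

11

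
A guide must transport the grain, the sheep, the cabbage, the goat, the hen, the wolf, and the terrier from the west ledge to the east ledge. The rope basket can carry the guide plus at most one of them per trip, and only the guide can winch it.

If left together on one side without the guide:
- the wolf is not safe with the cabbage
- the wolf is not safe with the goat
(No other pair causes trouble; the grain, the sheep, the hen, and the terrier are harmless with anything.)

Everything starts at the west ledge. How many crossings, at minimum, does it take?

15

Counting alone: the guide can take at most 1 across per trip to the east ledge, so moving all 7 needs at least 7 loaded trips out, with a return between consecutive ones — at least 13 crossings.
The safety rule pushes this higher. Following every safe sequence of crossings, the most of the 7 that can be at the east ledge as the rope basket arrives there on crossing 13 is 6 — never all 7.
So no plan with fewer than 15 crossings exists, and this one achieves 15:
1. Guide goes to the east ledge with the wolf.
2. Guide goes back to the west ledge alone.
3. Guide goes to the east ledge with the grain.
4. Guide goes back to the west ledge alone.
5. Guide goes to the east ledge with the sheep.
6. Guide goes back to the west ledge alone.
7. Guide goes to the east ledge with the cabbage.
8. Guide goes back to the west ledge with the wolf.
9. Guide goes to the east ledge with the goat.
10. Guide goes back to the west ledge alone.
11. Guide goes to the east ledge with the hen.
12. Guide goes back to the west ledge alone.
13. Guide goes to the east ledge with the terrier.
14. Guide goes back to the west ledge alone.
15. Guide goes to the east ledge with the wolf.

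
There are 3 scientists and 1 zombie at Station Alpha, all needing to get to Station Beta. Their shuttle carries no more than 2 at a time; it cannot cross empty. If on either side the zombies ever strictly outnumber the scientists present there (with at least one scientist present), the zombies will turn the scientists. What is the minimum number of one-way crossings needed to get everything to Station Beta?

Counting alone: each trip to Station Beta takes at most 2 across and each return brings at least 1 back, so after t trips out (and t−1 returns) at most 2t − (t−1) of the 4 are across; that first reaches 4 at t = 3, so at least 5 crossings are needed.
The plan below uses exactly 5 crossings, so it is optimal:
1. 1 scientist and 1 zombie → Station Beta.  (Station Alpha: 2S 0Z; Station Beta: 1S 1Z)
2. 1 zombie ← Station Alpha.  (Station Alpha: 2S 1Z; Station Beta: 1S 0Z)
3. 1 scientist and 1 zombie → Station Beta.  (Station Alpha: 1S 0Z; Station Beta: 2S 1Z)
4. 1 zombie ← Station Alpha.  (Station Alpha: 1S 1Z; Station Beta: 2S 0Z)
5. 1 scientist and 1 zombie → Station Beta.  (Station Alpha: 0S 0Z; Station Beta: 3S 1Z)

5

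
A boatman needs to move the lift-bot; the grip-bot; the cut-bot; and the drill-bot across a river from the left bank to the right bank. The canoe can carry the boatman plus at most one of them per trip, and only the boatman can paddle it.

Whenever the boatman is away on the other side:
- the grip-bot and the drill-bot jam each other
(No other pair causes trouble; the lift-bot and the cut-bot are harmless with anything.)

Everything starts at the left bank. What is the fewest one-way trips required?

Counting alone: the boatman can take at most 1 across per trip to the right bank, so moving all 4 needs at least 4 loaded trips out, with a return between consecutive ones — at least 7 crossings.
The plan below uses exactly 7 crossings, so it is optimal:
1. Boatman goes to the right bank with the grip-bot.  [the left bank: the cut-bot, the drill-bot, the lift-bot | the right bank: the grip-bot]
2. Boatman goes back to the left bank alone.  [the left bank: the cut-bot, the drill-bot, the lift-bot | the right bank: the grip-bot]
3. Boatman goes to the right bank with the lift-bot.  [the left bank: the cut-bot, the drill-bot | the right bank: the grip-bot, the lift-bot]
4. Boatman goes back to the left bank alone.  [the left bank: the cut-bot, the drill-bot | the right bank: the grip-bot, the lift-bot]
5. Boatman goes to the right bank with the cut-bot.  [the left bank: the drill-bot | the right bank: the cut-bot, the grip-bot, the lift-bot]
6. Boatman goes back to the left bank alone.  [the left bank: the drill-bot | the right bank: the cut-bot, the grip-bot, the lift-bot]
7. Boatman goes to the right bank with the drill-bot.  [the left bank: — | the right bank: the cut-bot, the drill-bot, the grip-bot, the lift-bot]

7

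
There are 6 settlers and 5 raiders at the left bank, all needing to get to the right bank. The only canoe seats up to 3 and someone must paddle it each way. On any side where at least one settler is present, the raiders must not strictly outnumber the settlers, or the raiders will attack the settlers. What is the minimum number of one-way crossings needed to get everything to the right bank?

Counting alone: each trip to the right bank takes at most 3 across and each return brings at least 1 back, so after t trips out (and t−1 returns) at most 3t − (t−1) of the 11 are across; that first reaches 11 at t = 5, so at least 9 crossings are needed.
The plan below uses exactly 9 crossings, so it is optimal:
1. 3 raiders → the right bank.  (the left bank: 6S 2R; the right bank: 0S 3R)
2. 1 raider ← the left bank.  (the left bank: 6S 3R; the right bank: 0S 2R)
3. 3 settlers → the right bank.  (the left bank: 3S 3R; the right bank: 3S 2R)
4. 1 settler ← the left bank.  (the left bank: 4S 3R; the right bank: 2S 2R)
5. 2 settlers and 1 raider → the right bank.  (the left bank: 2S 2R; the right bank: 4S 3R)
6. 1 settler ← the left bank.  (the left bank: 3S 2R; the right bank: 3S 3R)
7. 2 settlers and 1 raider → the right bank.  (the left bank: 1S 1R; the right bank: 5S 4R)
8. 1 settler ← the left bank.  (the left bank: 2S 1R; the right bank: 4S 4R)
9. 2 settlers and 1 raider → the right bank.  (the left bank: 0S 0R; the right bank: 6S 5R)

9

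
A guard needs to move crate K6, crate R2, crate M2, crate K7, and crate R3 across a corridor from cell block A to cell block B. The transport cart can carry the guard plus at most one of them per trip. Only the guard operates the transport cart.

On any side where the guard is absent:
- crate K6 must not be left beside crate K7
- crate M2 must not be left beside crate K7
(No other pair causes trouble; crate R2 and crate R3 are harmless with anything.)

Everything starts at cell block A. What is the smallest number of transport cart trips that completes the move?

Counting alone: the guard can take at most 1 across per trip to cell block B, so moving all 5 needs at least 5 loaded trips out, with a return between consecutive ones — at least 9 crossings.
The safety rule pushes this higher. Following every safe sequence of crossings, the most of the 5 that can be at cell block B as the transport cart arrives there on crossing 9 is 4 — never all 5.
So no plan with fewer than 11 crossings exists, and this one achieves 11:
1. Guard goes to cell block B with crate K7.
2. Guard goes back to cell block A alone.
3. Guard goes to cell block B with crate K6.
4. Guard goes back to cell block A with crate K7.
5. Guard goes to cell block B with crate M2.
6. Guard goes back to cell block A alone.
7. Guard goes to cell block B with crate R2.
8. Guard goes back to cell block A alone.
9. Guard goes to cell block B with crate R3.
10. Guard goes back to cell block A alone.
11. Guard goes to cell block B with crate K7.

11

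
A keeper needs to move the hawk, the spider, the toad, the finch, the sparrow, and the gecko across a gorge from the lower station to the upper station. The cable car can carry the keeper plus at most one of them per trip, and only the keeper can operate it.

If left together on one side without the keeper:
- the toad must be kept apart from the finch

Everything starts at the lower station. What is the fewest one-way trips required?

11

Counting alone: the keeper can take at most 1 across per trip to the upper station, so moving all 6 needs at least 6 loaded trips out, with a return between consecutive ones — at least 11 crossings.
The plan below uses exactly 11 crossings, so it is optimal:
1. Keeper goes to the upper station with the toad.
2. Keeper goes back to the lower station alone.
3. Keeper goes to the upper station with the hawk.
4. Keeper goes back to the lower station alone.
5. Keeper goes to the upper station with the spider.
6. Keeper goes back to the lower station alone.
7. Keeper goes to the upper station with the sparrow.
8. Keeper goes back to the lower station alone.
9. Keeper goes to the upper station with the gecko.
10. Keeper goes back to the lower station alone.
11. Keeper goes to the upper station with the finch.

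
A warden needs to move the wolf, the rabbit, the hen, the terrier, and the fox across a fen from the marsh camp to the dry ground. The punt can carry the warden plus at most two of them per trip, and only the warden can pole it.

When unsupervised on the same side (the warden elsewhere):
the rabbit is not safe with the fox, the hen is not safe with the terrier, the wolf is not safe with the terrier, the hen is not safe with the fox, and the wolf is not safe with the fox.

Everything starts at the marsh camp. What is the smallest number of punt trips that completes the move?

Counting alone: the warden can take at most 2 across per trip to the dry ground, so moving all 5 needs at least 3 loaded trips out, with a return between consecutive ones — at least 5 crossings.
The safety rule pushes this higher. Following every safe sequence of crossings, the most of the 5 that can be at the dry ground as the punt arrives there on crossing 5 is 4 — never all 5.
So no plan with fewer than 7 crossings exists, and this one achieves 7:
1. Warden goes to the dry ground with the fox and the terrier.
2. Warden goes back to the marsh camp alone.
3. Warden goes to the dry ground with the wolf.
4. Warden goes back to the marsh camp with the fox and the terrier.
5. Warden goes to the dry ground with the hen and the rabbit.
6. Warden goes back to the marsh camp alone.
7. Warden goes to the dry ground with the fox and the terrier.

7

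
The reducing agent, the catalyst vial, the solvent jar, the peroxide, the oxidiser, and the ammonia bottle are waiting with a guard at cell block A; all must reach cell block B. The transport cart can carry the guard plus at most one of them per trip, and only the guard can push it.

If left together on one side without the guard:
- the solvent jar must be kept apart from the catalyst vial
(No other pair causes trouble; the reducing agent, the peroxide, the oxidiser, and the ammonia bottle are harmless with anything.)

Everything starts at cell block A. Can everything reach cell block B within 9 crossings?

Counting alone: the guard can take at most 1 across per trip to cell block B, so moving all 6 needs at least 6 loaded trips out, with a return between consecutive ones — at least 11 crossings.
Since 9 < 11, 9 crossings cannot be enough. (The shortest complete plan in fact takes 11:)
1. Guard goes to cell block B with the catalyst vial.
2. Guard goes back to cell block A alone.
3. Guard goes to cell block B with the reducing agent.
4. Guard goes back to cell block A alone.
5. Guard goes to cell block B with the peroxide.
6. Guard goes back to cell block A alone.
7. Guard goes to cell block B with the oxidiser.
8. Guard goes back to cell block A alone.
9. Guard goes to cell block B with the ammonia bottle.
10. Guard goes back to cell block A alone.
11. Guard goes to cell block B with the solvent jar.

No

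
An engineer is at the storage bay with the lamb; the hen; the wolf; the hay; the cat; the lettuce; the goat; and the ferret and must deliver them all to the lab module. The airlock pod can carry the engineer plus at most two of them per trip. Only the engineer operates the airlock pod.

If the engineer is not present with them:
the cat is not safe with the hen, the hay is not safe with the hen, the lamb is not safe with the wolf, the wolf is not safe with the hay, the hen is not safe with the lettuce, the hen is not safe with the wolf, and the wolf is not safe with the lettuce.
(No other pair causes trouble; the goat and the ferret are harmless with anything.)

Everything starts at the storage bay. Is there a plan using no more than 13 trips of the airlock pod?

Yes

Yes — this plan uses 13 crossings (≤ 13):
1. Engineer goes to the lab module with the hen and the wolf.
2. Engineer goes back to the storage bay with the hen.
3. Engineer goes to the lab module with the hen and the lamb.
4. Engineer goes back to the storage bay with the wolf.
5. Engineer goes to the lab module with the goat and the wolf.
6. Engineer goes back to the storage bay with the wolf.
7. Engineer goes to the lab module with the ferret and the wolf.
8. Engineer goes back to the storage bay with the wolf.
9. Engineer goes to the lab module with the hay and the lettuce.
10. Engineer goes back to the storage bay with the hen.
11. Engineer goes to the lab module with the cat and the hen.
12. Engineer goes back to the storage bay with the hen.
13. Engineer goes to the lab module with the hen and the wolf.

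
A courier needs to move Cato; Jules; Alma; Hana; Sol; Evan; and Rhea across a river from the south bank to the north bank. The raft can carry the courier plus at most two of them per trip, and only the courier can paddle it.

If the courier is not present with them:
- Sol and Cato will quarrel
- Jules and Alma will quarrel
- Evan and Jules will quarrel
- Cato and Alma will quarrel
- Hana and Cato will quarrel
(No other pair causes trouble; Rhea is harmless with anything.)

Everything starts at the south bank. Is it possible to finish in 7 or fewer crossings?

Counting alone: the courier can take at most 2 across per trip to the north bank, so moving all 7 needs at least 4 loaded trips out, with a return between consecutive ones — at least 7 crossings.
The safety rule pushes this higher. Following every safe sequence of crossings, the most of the 7 that can be at the north bank as the raft arrives there on crossing 7 is 6 — never all 7.
So the move cannot be finished within 7 crossings. (The shortest complete plan takes 9:)
1. Courier goes to the north bank with Cato and Jules.  [the south bank: Alma, Evan, Hana, Rhea, Sol | the north bank: Cato, Jules]
2. Courier goes back to the south bank alone.  [the south bank: Alma, Evan, Hana, Rhea, Sol | the north bank: Cato, Jules]
3. Courier goes to the north bank with Hana.  [the south bank: Alma, Evan, Rhea, Sol | the north bank: Cato, Hana, Jules]
4. Courier goes back to the south bank with Cato.  [the south bank: Alma, Cato, Evan, Rhea, Sol | the north bank: Hana, Jules]
5. Courier goes to the north bank with Alma and Sol.  [the south bank: Cato, Evan, Rhea | the north bank: Alma, Hana, Jules, Sol]
6. Courier goes back to the south bank with Jules.  [the south bank: Cato, Evan, Jules, Rhea | the north bank: Alma, Hana, Sol]
7. Courier goes to the north bank with Evan and Rhea.  [the south bank: Cato, Jules | the north bank: Alma, Evan, Hana, Rhea, Sol]
8. Courier goes back to the south bank alone.  [the south bank: Cato, Jules | the north bank: Alma, Evan, Hana, Rhea, Sol]
9. Courier goes to the north bank with Cato and Jules.  [the south bank: — | the north bank: Alma, Cato, Evan, Hana, Jules, Rhea, Sol]

No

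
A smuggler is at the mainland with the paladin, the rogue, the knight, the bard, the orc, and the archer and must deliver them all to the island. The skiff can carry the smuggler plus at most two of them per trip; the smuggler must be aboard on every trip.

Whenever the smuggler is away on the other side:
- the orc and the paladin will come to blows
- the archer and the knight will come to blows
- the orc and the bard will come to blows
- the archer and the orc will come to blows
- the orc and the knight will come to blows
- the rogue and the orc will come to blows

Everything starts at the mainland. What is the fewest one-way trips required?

9

Counting alone: the smuggler can take at most 2 across per trip to the island, so moving all 6 needs at least 3 loaded trips out, with a return between consecutive ones — at least 5 crossings.
The safety rule pushes this higher. Following every safe sequence of crossings, the most of the 6 that can be at the island as the skiff arrives there on crossings 5, 7 is 4, 5 respectively — never all 6.
So no plan with fewer than 9 crossings exists, and this one achieves 9:
1. Smuggler goes to the island with the knight and the orc.
2. Smuggler goes back to the mainland with the knight.
3. Smuggler goes to the island with the knight and the paladin.
4. Smuggler goes back to the mainland with the orc.
5. Smuggler goes to the island with the orc and the rogue.
6. Smuggler goes back to the mainland with the orc.
7. Smuggler goes to the island with the bard and the orc.
8. Smuggler goes back to the mainland with the orc.
9. Smuggler goes to the island with the archer and the orc.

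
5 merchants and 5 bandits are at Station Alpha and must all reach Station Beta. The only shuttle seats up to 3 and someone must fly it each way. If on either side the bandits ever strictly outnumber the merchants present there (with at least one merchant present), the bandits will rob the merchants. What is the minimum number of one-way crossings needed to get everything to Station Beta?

11

Counting alone: each trip to Station Beta takes at most 3 across and each return brings at least 1 back, so after t trips out (and t−1 returns) at most 3t − (t−1) of the 10 are across; that first reaches 10 at t = 5, so at least 9 crossings are needed.
The safety rule pushes this higher. Following every safe sequence of crossings, the most of the 10 that can be at Station Beta as the shuttle arrives there on crossing 9 is 9 — never all 10.
So no plan with fewer than 11 crossings exists, and this one achieves 11:
1. 2 bandits → Station Beta.  (Station Alpha: 5M 3B; Station Beta: 0M 2B)
2. 1 bandit ← Station Alpha.  (Station Alpha: 5M 4B; Station Beta: 0M 1B)
3. 3 bandits → Station Beta.  (Station Alpha: 5M 1B; Station Beta: 0M 4B)
4. 1 bandit ← Station Alpha.  (Station Alpha: 5M 2B; Station Beta: 0M 3B)
5. 3 merchants → Station Beta.  (Station Alpha: 2M 2B; Station Beta: 3M 3B)
6. 1 merchant and 1 bandit ← Station Alpha.  (Station Alpha: 3M 3B; Station Beta: 2M 2B)
7. 3 merchants → Station Beta.  (Station Alpha: 0M 3B; Station Beta: 5M 2B)
8. 1 bandit ← Station Alpha.  (Station Alpha: 0M 4B; Station Beta: 5M 1B)
9. 2 bandits → Station Beta.  (Station Alpha: 0M 2B; Station Beta: 5M 3B)
10. 1 bandit ← Station Alpha.  (Station Alpha: 0M 3B; Station Beta: 5M 2B)
11. 3 bandits → Station Beta.  (Station Alpha: 0M 0B; Station Beta: 5M 5B)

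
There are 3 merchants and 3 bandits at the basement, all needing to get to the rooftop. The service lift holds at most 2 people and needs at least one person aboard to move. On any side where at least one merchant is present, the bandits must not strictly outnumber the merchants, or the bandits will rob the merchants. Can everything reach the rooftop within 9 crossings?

Counting alone: each trip to the rooftop takes at most 2 across and each return brings at least 1 back, so after t trips out (and t−1 returns) at most 2t − (t−1) of the 6 are across; that first reaches 6 at t = 5, so at least 9 crossings are needed.
The safety rule pushes this higher. Following every safe sequence of crossings, the most of the 6 that can be at the rooftop as the service lift arrives there on crossing 9 is 5 — never all 6.
So the move cannot be finished within 9 crossings. (The shortest complete plan takes 11:)
1. 2 bandits → the rooftop.  (the basement: 3M 1B; the rooftop: 0M 2B)
2. 1 bandit ← the basement.  (the basement: 3M 2B; the rooftop: 0M 1B)
3. 2 bandits → the rooftop.  (the basement: 3M 0B; the rooftop: 0M 3B)
4. 1 bandit ← the basement.  (the basement: 3M 1B; the rooftop: 0M 2B)
5. 2 merchants → the rooftop.  (the basement: 1M 1B; the rooftop: 2M 2B)
6. 1 merchant and 1 bandit ← the basement.  (the basement: 2M 2B; the rooftop: 1M 1B)
7. 2 merchants → the rooftop.  (the basement: 0M 2B; the rooftop: 3M 1B)
8. 1 bandit ← the basement.  (the basement: 0M 3B; the rooftop: 3M 0B)
9. 2 bandits → the rooftop.  (the basement: 0M 1B; the rooftop: 3M 2B)
10. 1 bandit ← the basement.  (the basement: 0M 2B; the rooftop: 3M 1B)
11. 2 bandits → the rooftop.  (the basement: 0M 0B; the rooftop: 3M 3B)

No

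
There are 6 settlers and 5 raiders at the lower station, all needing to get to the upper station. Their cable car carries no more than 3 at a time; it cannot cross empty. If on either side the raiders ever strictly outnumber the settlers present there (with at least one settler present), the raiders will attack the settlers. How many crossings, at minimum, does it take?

9

Counting alone: each trip to the upper station takes at most 3 across and each return brings at least 1 back, so after t trips out (and t−1 returns) at most 3t − (t−1) of the 11 are across; that first reaches 11 at t = 5, so at least 9 crossings are needed.
The plan below uses exactly 9 crossings, so it is optimal:
1. 3 raiders → the upper station.  (the lower station: 6S 2R; the upper station: 0S 3R)
2. 1 raider ← the lower station.  (the lower station: 6S 3R; the upper station: 0S 2R)
3. 3 settlers → the upper station.  (the lower station: 3S 3R; the upper station: 3S 2R)
4. 1 settler ← the lower station.  (the lower station: 4S 3R; the upper station: 2S 2R)
5. 2 settlers and 1 raider → the upper station.  (the lower station: 2S 2R; the upper station: 4S 3R)
6. 1 settler ← the lower station.  (the lower station: 3S 2R; the upper station: 3S 3R)
7. 2 settlers and 1 raider → the upper station.  (the lower station: 1S 1R; the upper station: 5S 4R)
8. 1 settler ← the lower station.  (the lower station: 2S 1R; the upper station: 4S 4R)
9. 2 settlers and 1 raider → the upper station.  (the lower station: 0S 0R; the upper station: 6S 5R)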